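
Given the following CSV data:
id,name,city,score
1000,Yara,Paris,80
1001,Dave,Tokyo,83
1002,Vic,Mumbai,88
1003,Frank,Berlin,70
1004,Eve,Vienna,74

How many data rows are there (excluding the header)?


Counting rows (excluding header):
Header: id,name,city,score
Data rows: 5

ANSWER: 5


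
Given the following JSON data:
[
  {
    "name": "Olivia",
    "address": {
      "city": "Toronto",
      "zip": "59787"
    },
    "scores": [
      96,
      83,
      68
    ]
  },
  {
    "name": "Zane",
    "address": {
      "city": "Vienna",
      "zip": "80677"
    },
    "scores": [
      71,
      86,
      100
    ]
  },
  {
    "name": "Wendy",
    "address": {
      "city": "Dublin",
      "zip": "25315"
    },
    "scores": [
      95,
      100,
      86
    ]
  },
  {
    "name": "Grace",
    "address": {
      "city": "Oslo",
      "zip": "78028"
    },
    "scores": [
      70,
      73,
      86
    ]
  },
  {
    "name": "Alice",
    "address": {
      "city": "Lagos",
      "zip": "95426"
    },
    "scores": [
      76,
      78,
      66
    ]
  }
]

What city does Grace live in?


Path: records[3].address.city
Value: Oslo

ANSWER: Oslo


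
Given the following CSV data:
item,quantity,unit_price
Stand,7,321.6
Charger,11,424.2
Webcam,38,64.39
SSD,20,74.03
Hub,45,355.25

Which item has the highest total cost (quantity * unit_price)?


Computing row totals:
  Stand: 2251.2
  Charger: 4666.2
  Webcam: 2446.82
  SSD: 1480.6
  Hub: 15986.25
Maximum: Hub (15986.25)

ANSWER: Hub


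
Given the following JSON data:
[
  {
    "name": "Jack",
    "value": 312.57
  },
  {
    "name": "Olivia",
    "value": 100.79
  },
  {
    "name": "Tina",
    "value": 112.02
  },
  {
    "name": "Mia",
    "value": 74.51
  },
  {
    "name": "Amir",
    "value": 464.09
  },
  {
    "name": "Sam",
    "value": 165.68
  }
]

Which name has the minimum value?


Comparing values:
  Jack: 312.57
  Olivia: 100.79
  Tina: 112.02
  Mia: 74.51
  Amir: 464.09
  Sam: 165.68
Minimum: Mia (74.51)

ANSWER: Mia


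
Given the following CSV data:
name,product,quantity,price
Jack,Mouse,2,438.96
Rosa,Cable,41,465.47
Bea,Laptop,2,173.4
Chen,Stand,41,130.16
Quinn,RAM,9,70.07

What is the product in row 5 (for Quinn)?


Row 5: Quinn
Column 'product' = RAM

ANSWER: RAM


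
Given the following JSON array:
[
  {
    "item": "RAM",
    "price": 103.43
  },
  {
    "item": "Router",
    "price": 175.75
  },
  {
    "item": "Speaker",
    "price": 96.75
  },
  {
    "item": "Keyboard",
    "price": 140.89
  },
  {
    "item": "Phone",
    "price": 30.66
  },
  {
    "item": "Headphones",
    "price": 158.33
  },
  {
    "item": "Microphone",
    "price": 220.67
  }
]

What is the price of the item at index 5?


Array index 5 -> Headphones
price = 158.33

ANSWER: 158.33


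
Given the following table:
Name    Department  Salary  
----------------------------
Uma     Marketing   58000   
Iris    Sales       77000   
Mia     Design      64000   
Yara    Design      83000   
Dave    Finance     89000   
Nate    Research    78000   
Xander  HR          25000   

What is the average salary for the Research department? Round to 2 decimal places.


Research department members:
  Nate: 78000
Sum = 78000
Count = 1
Average = 78000 / 1 = 78000.00

ANSWER: 78000.00


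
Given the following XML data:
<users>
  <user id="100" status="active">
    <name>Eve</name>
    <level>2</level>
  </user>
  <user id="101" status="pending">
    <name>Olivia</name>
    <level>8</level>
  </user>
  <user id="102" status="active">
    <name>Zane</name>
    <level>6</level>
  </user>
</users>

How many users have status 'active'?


Counting users with status='active':
  Eve (id=100) -> MATCH
  Zane (id=102) -> MATCH
Count: 2

ANSWER: 2


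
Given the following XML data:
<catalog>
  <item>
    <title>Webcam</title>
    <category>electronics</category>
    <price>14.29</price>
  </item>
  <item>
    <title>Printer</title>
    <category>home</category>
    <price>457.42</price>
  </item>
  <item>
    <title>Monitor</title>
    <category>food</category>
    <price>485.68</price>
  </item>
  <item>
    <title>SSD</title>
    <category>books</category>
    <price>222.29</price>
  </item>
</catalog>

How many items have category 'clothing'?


Scanning <item> elements for <category>clothing</category>:
Count: 0

ANSWER: 0


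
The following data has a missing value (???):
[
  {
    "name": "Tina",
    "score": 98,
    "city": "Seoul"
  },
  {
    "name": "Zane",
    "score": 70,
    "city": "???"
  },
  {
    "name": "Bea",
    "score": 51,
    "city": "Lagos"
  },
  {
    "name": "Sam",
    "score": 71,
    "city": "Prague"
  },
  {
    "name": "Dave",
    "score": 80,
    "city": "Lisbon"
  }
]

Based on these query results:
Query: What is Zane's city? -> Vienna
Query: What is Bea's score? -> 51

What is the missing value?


The missing value is Zane's city
From query: Zane's city = Vienna

ANSWER: Vienna


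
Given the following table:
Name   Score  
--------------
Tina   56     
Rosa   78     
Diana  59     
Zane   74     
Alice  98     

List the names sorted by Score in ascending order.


Sorting by Score (ascending):
  Tina: 56
  Diana: 59
  Zane: 74
  Rosa: 78
  Alice: 98


ANSWER: Tina, Diana, Zane, Rosa, Alice


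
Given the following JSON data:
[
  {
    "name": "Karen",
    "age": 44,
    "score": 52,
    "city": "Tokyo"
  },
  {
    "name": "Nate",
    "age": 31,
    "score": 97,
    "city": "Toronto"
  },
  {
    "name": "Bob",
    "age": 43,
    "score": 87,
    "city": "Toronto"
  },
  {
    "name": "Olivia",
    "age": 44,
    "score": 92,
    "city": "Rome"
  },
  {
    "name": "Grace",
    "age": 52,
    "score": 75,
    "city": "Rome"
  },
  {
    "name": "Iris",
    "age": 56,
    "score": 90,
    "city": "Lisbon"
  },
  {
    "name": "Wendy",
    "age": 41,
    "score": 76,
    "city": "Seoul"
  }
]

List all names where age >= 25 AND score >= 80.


Checking both conditions:
  Karen (age=44, score=52) -> no
  Nate (age=31, score=97) -> YES
  Bob (age=43, score=87) -> YES
  Olivia (age=44, score=92) -> YES
  Grace (age=52, score=75) -> no
  Iris (age=56, score=90) -> YES
  Wendy (age=41, score=76) -> no


ANSWER: Nate, Bob, Olivia, Iris


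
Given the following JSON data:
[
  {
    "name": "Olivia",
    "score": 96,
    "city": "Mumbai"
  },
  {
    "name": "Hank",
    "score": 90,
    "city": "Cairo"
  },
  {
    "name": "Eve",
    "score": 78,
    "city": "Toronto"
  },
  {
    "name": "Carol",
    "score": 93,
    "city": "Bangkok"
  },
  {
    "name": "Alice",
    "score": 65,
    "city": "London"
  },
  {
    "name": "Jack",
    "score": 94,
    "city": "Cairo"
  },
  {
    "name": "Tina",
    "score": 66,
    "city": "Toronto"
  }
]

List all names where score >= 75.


Filtering records where score >= 75:
  Olivia (score=96) -> YES
  Hank (score=90) -> YES
  Eve (score=78) -> YES
  Carol (score=93) -> YES
  Alice (score=65) -> no
  Jack (score=94) -> YES
  Tina (score=66) -> no


ANSWER: Olivia, Hank, Eve, Carol, Jack


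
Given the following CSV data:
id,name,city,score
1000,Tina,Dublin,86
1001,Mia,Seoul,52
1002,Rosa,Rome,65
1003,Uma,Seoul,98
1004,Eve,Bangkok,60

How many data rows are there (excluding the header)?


Counting rows (excluding header):
Header: id,name,city,score
Data rows: 5

ANSWER: 5


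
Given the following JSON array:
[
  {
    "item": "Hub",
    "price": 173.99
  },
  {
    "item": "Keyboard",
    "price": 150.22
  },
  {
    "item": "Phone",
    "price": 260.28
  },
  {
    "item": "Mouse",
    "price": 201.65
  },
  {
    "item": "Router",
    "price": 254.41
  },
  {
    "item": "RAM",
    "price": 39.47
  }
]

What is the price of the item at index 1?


Array index 1 -> Keyboard
price = 150.22

ANSWER: 150.22


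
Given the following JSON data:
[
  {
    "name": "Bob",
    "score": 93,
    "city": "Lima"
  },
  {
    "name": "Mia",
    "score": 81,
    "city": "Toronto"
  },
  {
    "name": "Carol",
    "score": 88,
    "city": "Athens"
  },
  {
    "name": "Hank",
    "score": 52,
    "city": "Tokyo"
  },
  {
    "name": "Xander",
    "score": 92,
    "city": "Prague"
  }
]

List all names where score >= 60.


Filtering records where score >= 60:
  Bob (score=93) -> YES
  Mia (score=81) -> YES
  Carol (score=88) -> YES
  Hank (score=52) -> no
  Xander (score=92) -> YES


ANSWER: Bob, Mia, Carol, Xander


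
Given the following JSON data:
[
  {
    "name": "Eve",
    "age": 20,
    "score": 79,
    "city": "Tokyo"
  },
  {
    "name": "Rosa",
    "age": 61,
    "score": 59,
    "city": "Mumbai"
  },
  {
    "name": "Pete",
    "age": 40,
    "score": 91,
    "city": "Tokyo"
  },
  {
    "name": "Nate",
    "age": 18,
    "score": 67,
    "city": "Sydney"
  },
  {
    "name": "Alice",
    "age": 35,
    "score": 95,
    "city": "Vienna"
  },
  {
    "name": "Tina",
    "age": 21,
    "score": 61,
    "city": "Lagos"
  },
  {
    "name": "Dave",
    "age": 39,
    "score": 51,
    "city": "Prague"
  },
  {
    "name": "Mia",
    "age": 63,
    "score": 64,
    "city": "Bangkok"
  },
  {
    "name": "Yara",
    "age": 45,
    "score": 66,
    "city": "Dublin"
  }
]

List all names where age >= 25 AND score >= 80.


Checking both conditions:
  Eve (age=20, score=79) -> no
  Rosa (age=61, score=59) -> no
  Pete (age=40, score=91) -> YES
  Nate (age=18, score=67) -> no
  Alice (age=35, score=95) -> YES
  Tina (age=21, score=61) -> no
  Dave (age=39, score=51) -> no
  Mia (age=63, score=64) -> no
  Yara (age=45, score=66) -> no


ANSWER: Pete, Alice


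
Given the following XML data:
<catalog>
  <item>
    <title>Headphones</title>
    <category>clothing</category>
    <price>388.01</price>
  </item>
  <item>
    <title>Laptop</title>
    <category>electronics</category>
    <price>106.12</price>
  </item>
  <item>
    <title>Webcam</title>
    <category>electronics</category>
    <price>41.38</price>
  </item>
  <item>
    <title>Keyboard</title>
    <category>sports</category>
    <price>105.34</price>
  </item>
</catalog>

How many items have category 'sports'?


Scanning <item> elements for <category>sports</category>:
  Item 4: Keyboard -> MATCH
Count: 1

ANSWER: 1


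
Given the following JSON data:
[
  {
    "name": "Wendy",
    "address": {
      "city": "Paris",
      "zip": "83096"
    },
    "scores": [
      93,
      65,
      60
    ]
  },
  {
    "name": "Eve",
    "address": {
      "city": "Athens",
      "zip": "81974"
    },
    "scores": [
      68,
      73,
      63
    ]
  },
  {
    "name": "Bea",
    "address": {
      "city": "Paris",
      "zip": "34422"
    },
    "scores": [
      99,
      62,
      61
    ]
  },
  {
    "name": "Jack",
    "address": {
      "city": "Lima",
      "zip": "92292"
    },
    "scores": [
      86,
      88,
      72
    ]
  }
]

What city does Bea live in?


Path: records[2].address.city
Value: Paris

ANSWER: Paris


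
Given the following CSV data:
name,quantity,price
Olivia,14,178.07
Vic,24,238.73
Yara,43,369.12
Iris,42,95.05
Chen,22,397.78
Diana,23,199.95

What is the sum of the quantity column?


Values in 'quantity' column:
  Row 1: 14
  Row 2: 24
  Row 3: 43
  Row 4: 42
  Row 5: 22
  Row 6: 23
Sum = 14 + 24 + 43 + 42 + 22 + 23 = 168

ANSWER: 168


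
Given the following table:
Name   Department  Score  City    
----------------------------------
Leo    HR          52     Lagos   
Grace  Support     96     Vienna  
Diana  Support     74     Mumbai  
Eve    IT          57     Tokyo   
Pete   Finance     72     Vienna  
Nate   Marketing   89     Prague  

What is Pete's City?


Row 5: Pete
City = Vienna

ANSWER: Vienna


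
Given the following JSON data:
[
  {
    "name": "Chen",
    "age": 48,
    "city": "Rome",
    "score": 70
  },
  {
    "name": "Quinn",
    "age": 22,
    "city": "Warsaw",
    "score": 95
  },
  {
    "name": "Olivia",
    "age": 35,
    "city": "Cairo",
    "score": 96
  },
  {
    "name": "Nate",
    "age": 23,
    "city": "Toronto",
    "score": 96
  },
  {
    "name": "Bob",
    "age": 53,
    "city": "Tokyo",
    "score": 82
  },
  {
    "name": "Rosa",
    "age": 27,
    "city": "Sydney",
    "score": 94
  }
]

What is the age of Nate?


Looking up record where name = Nate
Record index: 3
Field 'age' = 23

ANSWER: 23


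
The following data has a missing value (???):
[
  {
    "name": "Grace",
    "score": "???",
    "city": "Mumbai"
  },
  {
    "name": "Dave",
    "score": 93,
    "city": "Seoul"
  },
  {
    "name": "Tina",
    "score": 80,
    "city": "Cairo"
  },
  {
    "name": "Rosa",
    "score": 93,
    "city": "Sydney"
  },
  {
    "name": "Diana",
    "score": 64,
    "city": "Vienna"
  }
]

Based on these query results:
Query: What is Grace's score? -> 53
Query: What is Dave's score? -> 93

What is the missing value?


The missing value is Grace's score
From query: Grace's score = 53

ANSWER: 53


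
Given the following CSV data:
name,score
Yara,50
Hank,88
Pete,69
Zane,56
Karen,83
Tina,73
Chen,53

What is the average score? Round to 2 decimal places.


Scores: 50, 88, 69, 56, 83, 73, 53
Sum = 472
Count = 7
Average = 472 / 7 = 67.43

ANSWER: 67.43


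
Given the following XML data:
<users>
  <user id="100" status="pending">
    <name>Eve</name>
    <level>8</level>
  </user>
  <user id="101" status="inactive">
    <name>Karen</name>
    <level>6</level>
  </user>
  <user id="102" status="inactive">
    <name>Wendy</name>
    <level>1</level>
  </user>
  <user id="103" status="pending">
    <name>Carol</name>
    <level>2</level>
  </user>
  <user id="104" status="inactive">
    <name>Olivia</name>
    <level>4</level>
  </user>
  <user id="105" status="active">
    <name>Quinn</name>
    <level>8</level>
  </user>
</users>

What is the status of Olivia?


Finding user with name = Olivia
user id="104" status="inactive"

ANSWER: inactive


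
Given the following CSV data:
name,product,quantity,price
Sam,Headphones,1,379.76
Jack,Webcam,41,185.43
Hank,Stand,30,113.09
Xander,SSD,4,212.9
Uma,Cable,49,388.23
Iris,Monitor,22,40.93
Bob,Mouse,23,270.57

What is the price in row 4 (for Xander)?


Row 4: Xander
Column 'price' = 212.9

ANSWER: 212.9


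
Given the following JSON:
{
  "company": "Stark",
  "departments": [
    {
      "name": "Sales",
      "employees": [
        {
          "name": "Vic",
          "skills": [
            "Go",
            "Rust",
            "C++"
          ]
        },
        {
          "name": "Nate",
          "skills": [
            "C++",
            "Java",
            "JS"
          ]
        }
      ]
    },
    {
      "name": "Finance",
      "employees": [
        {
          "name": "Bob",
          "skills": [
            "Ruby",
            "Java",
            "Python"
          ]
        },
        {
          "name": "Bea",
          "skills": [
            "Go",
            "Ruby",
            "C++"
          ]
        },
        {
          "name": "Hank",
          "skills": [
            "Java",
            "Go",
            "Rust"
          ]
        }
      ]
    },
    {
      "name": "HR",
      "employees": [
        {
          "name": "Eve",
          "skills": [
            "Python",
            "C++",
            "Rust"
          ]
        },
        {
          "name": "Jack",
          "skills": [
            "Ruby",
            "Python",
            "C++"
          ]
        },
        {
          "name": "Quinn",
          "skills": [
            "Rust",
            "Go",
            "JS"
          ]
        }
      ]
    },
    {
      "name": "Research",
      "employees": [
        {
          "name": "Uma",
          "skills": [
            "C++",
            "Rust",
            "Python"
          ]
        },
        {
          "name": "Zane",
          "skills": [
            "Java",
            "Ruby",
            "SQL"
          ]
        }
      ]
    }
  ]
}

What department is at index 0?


Path: departments[0].name
Value: Sales

ANSWER: Sales


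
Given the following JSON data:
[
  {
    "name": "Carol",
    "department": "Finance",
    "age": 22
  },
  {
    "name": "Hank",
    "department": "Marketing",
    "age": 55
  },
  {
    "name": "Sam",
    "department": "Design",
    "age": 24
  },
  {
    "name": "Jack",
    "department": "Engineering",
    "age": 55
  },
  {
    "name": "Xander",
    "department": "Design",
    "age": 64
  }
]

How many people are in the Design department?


Scanning records for department = Design
  Record 2: Sam
  Record 4: Xander
Count: 2

ANSWER: 2


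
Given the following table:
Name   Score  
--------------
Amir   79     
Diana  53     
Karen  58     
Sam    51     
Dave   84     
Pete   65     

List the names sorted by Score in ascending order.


Sorting by Score (ascending):
  Sam: 51
  Diana: 53
  Karen: 58
  Pete: 65
  Amir: 79
  Dave: 84


ANSWER: Sam, Diana, Karen, Pete, Amir, Dave


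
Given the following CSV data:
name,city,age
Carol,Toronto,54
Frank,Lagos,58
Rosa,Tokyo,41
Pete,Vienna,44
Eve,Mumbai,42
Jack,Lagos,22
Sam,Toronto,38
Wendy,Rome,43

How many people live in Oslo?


Scanning city column for 'Oslo':
Total matches: 0

ANSWER: 0


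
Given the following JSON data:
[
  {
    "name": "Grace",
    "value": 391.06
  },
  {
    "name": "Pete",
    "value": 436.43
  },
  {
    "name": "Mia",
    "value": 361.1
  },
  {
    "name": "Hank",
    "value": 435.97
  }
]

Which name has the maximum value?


Comparing values:
  Grace: 391.06
  Pete: 436.43
  Mia: 361.1
  Hank: 435.97
Maximum: Pete (436.43)

ANSWER: Pete


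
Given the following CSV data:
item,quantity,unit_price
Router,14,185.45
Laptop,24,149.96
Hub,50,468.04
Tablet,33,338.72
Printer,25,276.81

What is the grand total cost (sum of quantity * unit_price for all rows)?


Computing row totals:
  Router: 14 * 185.45 = 2596.3
  Laptop: 24 * 149.96 = 3599.04
  Hub: 50 * 468.04 = 23402.0
  Tablet: 33 * 338.72 = 11177.76
  Printer: 25 * 276.81 = 6920.25
Grand total = 2596.3 + 3599.04 + 23402.0 + 11177.76 + 6920.25 = 47695.35

ANSWER: 47695.35


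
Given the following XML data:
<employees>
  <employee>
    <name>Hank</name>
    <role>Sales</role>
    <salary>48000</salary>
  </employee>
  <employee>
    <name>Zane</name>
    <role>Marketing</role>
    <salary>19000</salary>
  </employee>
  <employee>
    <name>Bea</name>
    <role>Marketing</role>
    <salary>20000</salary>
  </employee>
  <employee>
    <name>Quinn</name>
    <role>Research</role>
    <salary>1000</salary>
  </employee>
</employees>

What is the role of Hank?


Searching for <employee> with <name>Hank</name>
Found at position 1
<role>Sales</role>

ANSWER: Sales


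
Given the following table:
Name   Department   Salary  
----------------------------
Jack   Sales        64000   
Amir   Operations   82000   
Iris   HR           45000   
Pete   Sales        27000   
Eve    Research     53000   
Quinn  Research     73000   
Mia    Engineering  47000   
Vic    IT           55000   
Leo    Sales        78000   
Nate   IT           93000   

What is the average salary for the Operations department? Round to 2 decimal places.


Operations department members:
  Amir: 82000
Sum = 82000
Count = 1
Average = 82000 / 1 = 82000.00

ANSWER: 82000.00


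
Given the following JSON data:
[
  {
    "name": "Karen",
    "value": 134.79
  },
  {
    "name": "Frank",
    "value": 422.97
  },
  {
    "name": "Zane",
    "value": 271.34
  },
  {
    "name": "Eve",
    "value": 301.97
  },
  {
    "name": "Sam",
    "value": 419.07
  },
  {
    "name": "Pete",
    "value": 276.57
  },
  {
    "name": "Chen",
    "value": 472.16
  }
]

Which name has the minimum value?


Comparing values:
  Karen: 134.79
  Frank: 422.97
  Zane: 271.34
  Eve: 301.97
  Sam: 419.07
  Pete: 276.57
  Chen: 472.16
Minimum: Karen (134.79)

ANSWER: Karen


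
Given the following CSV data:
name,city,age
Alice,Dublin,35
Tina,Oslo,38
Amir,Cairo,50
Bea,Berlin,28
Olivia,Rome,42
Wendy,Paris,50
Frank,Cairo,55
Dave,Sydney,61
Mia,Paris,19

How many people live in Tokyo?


Scanning city column for 'Tokyo':
Total matches: 0

ANSWER: 0


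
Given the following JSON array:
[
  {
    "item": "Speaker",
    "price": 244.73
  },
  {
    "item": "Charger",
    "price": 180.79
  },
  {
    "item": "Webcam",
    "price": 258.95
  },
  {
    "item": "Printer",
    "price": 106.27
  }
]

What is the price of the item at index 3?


Array index 3 -> Printer
price = 106.27

ANSWER: 106.27


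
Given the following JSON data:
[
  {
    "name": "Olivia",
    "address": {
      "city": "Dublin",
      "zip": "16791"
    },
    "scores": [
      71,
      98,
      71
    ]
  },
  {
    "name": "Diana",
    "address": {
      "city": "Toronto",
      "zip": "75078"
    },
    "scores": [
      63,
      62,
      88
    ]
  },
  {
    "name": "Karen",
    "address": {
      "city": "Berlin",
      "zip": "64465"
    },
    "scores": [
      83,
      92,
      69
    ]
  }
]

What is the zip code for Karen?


Path: records[2].address.zip
Value: 64465

ANSWER: 64465


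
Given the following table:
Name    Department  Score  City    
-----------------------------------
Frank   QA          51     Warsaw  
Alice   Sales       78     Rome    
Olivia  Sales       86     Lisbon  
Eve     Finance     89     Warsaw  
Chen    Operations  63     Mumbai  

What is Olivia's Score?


Row 3: Olivia
Score = 86

ANSWER: 86


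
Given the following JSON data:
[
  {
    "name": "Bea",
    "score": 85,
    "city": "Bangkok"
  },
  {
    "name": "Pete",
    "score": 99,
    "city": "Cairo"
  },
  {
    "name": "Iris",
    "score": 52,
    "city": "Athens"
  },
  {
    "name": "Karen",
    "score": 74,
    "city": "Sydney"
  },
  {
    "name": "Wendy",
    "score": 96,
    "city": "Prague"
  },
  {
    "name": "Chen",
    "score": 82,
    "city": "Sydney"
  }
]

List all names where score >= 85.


Filtering records where score >= 85:
  Bea (score=85) -> YES
  Pete (score=99) -> YES
  Iris (score=52) -> no
  Karen (score=74) -> no
  Wendy (score=96) -> YES
  Chen (score=82) -> no


ANSWER: Bea, Pete, Wendy


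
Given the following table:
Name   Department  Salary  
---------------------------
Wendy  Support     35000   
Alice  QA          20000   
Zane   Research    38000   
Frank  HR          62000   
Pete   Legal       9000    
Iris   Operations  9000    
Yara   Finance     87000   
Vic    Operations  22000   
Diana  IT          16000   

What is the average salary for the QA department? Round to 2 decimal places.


QA department members:
  Alice: 20000
Sum = 20000
Count = 1
Average = 20000 / 1 = 20000.00

ANSWER: 20000.00


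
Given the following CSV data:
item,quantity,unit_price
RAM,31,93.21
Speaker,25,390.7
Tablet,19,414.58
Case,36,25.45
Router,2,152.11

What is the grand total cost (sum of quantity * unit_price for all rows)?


Computing row totals:
  RAM: 31 * 93.21 = 2889.51
  Speaker: 25 * 390.7 = 9767.5
  Tablet: 19 * 414.58 = 7877.02
  Case: 36 * 25.45 = 916.2
  Router: 2 * 152.11 = 304.22
Grand total = 2889.51 + 9767.5 + 7877.02 + 916.2 + 304.22 = 21754.45

ANSWER: 21754.45


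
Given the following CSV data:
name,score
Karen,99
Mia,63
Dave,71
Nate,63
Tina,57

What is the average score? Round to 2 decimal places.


Scores: 99, 63, 71, 63, 57
Sum = 353
Count = 5
Average = 353 / 5 = 70.60

ANSWER: 70.60


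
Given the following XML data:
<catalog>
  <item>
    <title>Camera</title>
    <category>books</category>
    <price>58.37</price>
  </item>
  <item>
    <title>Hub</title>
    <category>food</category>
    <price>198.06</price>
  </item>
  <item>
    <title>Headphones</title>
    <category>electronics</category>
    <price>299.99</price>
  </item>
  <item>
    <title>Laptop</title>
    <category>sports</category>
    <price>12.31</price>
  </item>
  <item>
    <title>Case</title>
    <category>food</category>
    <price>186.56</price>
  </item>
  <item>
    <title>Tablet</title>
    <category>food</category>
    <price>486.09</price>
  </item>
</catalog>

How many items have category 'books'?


Scanning <item> elements for <category>books</category>:
  Item 1: Camera -> MATCH
Count: 1

ANSWER: 1


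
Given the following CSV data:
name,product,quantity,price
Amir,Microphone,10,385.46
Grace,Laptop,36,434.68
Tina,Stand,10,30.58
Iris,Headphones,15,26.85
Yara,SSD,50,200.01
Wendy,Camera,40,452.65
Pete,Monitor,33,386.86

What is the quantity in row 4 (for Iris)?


Row 4: Iris
Column 'quantity' = 15

ANSWER: 15


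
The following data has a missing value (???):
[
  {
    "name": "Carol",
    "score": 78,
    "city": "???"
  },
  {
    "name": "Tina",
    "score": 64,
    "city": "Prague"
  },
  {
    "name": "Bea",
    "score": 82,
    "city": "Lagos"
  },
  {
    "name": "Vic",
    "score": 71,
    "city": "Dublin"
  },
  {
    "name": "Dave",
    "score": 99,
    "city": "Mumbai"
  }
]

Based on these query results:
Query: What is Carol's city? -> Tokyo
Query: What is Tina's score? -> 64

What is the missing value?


The missing value is Carol's city
From query: Carol's city = Tokyo

ANSWER: Tokyo


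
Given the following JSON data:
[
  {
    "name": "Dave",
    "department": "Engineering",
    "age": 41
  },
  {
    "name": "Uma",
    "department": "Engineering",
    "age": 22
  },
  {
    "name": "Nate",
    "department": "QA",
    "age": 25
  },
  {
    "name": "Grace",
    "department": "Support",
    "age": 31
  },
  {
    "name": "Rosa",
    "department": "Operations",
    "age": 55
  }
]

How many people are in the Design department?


Scanning records for department = Design
  No matches found
Count: 0

ANSWER: 0


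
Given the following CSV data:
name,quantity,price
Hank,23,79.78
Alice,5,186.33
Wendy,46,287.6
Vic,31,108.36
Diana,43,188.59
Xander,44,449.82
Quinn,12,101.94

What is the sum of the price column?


Values in 'price' column:
  Row 1: 79.78
  Row 2: 186.33
  Row 3: 287.6
  Row 4: 108.36
  Row 5: 188.59
  Row 6: 449.82
  Row 7: 101.94
Sum = 79.78 + 186.33 + 287.6 + 108.36 + 188.59 + 449.82 + 101.94 = 1402.42

ANSWER: 1402.42


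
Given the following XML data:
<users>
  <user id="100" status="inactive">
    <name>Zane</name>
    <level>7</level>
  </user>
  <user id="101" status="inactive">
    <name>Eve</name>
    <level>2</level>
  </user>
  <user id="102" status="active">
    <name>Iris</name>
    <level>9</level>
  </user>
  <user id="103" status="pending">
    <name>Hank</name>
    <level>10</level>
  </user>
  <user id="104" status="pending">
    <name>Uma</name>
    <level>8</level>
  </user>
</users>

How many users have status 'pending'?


Counting users with status='pending':
  Hank (id=103) -> MATCH
  Uma (id=104) -> MATCH
Count: 2

ANSWER: 2


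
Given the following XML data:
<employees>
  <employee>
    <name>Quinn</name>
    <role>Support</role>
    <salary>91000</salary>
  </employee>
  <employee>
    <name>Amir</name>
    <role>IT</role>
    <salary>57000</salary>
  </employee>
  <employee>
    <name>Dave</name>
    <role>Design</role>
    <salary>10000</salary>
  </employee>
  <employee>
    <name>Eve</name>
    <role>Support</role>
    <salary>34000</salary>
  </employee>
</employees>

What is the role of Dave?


Searching for <employee> with <name>Dave</name>
Found at position 3
<role>Design</role>

ANSWER: Design


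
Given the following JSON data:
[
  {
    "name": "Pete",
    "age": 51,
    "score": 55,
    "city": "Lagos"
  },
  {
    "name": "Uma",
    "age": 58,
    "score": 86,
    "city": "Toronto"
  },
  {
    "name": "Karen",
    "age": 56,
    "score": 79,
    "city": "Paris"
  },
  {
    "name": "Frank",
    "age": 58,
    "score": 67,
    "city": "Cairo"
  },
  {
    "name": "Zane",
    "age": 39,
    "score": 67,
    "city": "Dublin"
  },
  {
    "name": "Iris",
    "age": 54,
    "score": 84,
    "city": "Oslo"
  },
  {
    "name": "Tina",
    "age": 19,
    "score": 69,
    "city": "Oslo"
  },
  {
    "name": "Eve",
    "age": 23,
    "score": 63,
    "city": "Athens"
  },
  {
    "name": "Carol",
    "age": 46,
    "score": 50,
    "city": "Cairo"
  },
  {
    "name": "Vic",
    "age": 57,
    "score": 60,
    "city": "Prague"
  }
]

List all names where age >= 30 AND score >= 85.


Checking both conditions:
  Pete (age=51, score=55) -> no
  Uma (age=58, score=86) -> YES
  Karen (age=56, score=79) -> no
  Frank (age=58, score=67) -> no
  Zane (age=39, score=67) -> no
  Iris (age=54, score=84) -> no
  Tina (age=19, score=69) -> no
  Eve (age=23, score=63) -> no
  Carol (age=46, score=50) -> no
  Vic (age=57, score=60) -> no


ANSWER: Uma


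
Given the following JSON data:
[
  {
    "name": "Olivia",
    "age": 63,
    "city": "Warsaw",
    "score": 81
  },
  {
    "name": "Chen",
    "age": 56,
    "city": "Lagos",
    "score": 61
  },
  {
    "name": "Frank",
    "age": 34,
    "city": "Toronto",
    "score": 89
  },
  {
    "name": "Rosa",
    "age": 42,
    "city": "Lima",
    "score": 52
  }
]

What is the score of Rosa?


Looking up record where name = Rosa
Record index: 3
Field 'score' = 52

ANSWER: 52


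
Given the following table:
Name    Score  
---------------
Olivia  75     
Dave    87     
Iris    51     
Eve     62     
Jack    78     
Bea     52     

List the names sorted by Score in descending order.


Sorting by Score (descending):
  Dave: 87
  Jack: 78
  Olivia: 75
  Eve: 62
  Bea: 52
  Iris: 51


ANSWER: Dave, Jack, Olivia, Eve, Bea, Iris


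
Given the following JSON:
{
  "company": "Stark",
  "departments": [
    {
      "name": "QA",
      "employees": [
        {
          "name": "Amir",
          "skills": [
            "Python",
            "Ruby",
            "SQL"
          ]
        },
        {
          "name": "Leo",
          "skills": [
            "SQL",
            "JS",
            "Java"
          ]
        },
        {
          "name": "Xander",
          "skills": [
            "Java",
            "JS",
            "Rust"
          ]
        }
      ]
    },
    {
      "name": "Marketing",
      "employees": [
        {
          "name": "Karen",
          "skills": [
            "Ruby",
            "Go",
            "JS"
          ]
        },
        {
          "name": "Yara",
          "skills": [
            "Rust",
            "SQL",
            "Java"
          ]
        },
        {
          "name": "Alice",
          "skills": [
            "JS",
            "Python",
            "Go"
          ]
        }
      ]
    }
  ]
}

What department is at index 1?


Path: departments[1].name
Value: Marketing

ANSWER: Marketing


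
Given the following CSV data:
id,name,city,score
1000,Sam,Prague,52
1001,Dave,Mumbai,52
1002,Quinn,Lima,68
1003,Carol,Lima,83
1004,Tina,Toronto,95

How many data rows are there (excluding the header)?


Counting rows (excluding header):
Header: id,name,city,score
Data rows: 5

ANSWER: 5


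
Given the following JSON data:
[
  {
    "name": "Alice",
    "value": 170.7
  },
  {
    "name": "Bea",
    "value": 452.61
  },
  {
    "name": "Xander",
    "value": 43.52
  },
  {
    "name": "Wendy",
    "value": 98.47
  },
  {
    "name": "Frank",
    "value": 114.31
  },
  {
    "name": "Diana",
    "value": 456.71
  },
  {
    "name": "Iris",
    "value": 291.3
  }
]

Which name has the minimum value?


Comparing values:
  Alice: 170.7
  Bea: 452.61
  Xander: 43.52
  Wendy: 98.47
  Frank: 114.31
  Diana: 456.71
  Iris: 291.3
Minimum: Xander (43.52)

ANSWER: Xander


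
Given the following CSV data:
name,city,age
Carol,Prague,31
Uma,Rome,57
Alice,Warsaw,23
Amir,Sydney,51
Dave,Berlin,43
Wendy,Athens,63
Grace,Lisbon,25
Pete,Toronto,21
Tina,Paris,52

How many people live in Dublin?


Scanning city column for 'Dublin':
Total matches: 0

ANSWER: 0


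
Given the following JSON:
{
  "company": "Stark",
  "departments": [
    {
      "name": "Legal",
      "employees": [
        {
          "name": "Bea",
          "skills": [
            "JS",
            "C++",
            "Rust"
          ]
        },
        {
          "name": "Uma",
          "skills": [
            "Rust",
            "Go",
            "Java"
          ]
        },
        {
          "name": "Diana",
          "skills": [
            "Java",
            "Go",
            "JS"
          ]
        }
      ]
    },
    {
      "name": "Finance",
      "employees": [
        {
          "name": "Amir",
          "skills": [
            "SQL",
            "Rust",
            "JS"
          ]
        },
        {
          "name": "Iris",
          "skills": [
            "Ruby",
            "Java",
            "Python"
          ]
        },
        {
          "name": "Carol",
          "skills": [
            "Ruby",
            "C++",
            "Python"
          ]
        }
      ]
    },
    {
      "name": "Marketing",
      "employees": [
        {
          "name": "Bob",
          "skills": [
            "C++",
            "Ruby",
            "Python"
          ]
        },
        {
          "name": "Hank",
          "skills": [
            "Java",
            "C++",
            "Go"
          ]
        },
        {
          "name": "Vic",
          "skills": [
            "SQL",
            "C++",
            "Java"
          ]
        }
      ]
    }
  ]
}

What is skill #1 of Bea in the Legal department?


Path: departments[0].employees[0].skills[0]
Value: JS

ANSWER: JS


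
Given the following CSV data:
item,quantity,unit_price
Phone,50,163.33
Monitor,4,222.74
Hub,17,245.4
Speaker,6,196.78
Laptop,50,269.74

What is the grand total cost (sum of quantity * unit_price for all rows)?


Computing row totals:
  Phone: 50 * 163.33 = 8166.5
  Monitor: 4 * 222.74 = 890.96
  Hub: 17 * 245.4 = 4171.8
  Speaker: 6 * 196.78 = 1180.68
  Laptop: 50 * 269.74 = 13487.0
Grand total = 8166.5 + 890.96 + 4171.8 + 1180.68 + 13487.0 = 27896.94

ANSWER: 27896.94


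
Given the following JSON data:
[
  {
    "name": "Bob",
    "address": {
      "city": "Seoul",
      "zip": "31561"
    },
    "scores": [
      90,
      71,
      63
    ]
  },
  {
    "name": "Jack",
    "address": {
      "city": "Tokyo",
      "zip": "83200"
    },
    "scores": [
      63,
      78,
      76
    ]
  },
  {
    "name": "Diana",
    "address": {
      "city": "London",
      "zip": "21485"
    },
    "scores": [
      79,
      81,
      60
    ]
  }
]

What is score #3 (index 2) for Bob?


Path: records[0].scores[2]
Value: 63

ANSWER: 63


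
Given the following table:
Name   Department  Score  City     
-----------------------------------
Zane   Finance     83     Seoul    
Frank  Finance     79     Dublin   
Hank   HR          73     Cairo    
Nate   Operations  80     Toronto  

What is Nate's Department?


Row 4: Nate
Department = Operations

ANSWER: Operations


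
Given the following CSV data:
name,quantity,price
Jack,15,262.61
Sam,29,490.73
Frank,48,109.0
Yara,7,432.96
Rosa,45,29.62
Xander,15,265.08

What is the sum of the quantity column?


Values in 'quantity' column:
  Row 1: 15
  Row 2: 29
  Row 3: 48
  Row 4: 7
  Row 5: 45
  Row 6: 15
Sum = 15 + 29 + 48 + 7 + 45 + 15 = 159

ANSWER: 159


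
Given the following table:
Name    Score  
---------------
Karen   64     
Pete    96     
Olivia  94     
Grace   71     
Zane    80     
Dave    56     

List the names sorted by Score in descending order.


Sorting by Score (descending):
  Pete: 96
  Olivia: 94
  Zane: 80
  Grace: 71
  Karen: 64
  Dave: 56


ANSWER: Pete, Olivia, Zane, Grace, Karen, Dave


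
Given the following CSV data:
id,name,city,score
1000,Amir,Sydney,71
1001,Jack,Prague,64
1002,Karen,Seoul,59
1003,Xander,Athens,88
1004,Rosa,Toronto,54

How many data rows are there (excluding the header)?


Counting rows (excluding header):
Header: id,name,city,score
Data rows: 5

ANSWER: 5


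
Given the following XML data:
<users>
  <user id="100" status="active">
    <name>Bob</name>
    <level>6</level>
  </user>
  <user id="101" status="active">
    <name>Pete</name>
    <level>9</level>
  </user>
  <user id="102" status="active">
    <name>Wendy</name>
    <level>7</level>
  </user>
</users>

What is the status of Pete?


Finding user with name = Pete
user id="101" status="active"

ANSWER: active


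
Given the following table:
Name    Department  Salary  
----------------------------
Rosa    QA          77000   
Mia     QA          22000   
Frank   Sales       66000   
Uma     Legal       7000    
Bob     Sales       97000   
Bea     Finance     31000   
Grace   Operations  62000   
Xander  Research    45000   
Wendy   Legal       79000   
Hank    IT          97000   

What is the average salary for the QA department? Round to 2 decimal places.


QA department members:
  Rosa: 77000
  Mia: 22000
Sum = 99000
Count = 2
Average = 99000 / 2 = 49500.00

ANSWER: 49500.00


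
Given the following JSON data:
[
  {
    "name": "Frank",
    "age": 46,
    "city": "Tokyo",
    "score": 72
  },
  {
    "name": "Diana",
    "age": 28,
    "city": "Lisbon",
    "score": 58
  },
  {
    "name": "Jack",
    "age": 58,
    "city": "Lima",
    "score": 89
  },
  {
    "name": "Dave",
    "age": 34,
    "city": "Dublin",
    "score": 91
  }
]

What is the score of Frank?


Looking up record where name = Frank
Record index: 0
Field 'score' = 72

ANSWER: 72


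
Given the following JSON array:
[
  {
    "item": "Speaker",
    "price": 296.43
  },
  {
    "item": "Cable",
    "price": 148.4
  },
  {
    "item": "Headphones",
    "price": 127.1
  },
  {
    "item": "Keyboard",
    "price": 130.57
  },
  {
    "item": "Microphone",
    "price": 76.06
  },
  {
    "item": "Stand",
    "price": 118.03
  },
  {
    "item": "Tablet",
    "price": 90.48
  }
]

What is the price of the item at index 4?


Array index 4 -> Microphone
price = 76.06

ANSWER: 76.06


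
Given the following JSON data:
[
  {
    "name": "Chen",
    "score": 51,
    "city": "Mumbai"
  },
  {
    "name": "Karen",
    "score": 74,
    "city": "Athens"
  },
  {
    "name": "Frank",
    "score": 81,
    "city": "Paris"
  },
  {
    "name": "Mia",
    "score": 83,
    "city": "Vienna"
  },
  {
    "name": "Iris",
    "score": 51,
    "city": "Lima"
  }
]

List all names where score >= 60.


Filtering records where score >= 60:
  Chen (score=51) -> no
  Karen (score=74) -> YES
  Frank (score=81) -> YES
  Mia (score=83) -> YES
  Iris (score=51) -> no


ANSWER: Karen, Frank, Mia


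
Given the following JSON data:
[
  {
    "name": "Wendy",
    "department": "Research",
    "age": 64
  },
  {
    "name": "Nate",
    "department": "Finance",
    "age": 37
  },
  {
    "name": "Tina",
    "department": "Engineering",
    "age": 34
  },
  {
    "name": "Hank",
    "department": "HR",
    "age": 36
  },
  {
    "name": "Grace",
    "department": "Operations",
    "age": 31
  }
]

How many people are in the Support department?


Scanning records for department = Support
  No matches found
Count: 0

ANSWER: 0


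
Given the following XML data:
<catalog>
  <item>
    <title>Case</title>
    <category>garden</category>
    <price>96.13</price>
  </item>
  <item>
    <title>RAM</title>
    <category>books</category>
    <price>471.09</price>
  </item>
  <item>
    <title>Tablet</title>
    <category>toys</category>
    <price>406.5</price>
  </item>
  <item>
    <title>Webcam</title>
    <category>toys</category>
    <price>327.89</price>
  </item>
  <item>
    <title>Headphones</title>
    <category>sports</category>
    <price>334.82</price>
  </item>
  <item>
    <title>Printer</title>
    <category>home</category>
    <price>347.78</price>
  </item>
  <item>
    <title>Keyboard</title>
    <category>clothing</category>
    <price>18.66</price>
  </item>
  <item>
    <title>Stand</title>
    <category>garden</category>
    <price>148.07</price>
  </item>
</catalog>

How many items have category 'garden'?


Scanning <item> elements for <category>garden</category>:
  Item 1: Case -> MATCH
  Item 8: Stand -> MATCH
Count: 2

ANSWER: 2


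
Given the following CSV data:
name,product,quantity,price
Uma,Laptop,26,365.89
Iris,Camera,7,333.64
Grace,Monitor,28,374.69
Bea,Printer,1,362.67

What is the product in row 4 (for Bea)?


Row 4: Bea
Column 'product' = Printer

ANSWER: Printer


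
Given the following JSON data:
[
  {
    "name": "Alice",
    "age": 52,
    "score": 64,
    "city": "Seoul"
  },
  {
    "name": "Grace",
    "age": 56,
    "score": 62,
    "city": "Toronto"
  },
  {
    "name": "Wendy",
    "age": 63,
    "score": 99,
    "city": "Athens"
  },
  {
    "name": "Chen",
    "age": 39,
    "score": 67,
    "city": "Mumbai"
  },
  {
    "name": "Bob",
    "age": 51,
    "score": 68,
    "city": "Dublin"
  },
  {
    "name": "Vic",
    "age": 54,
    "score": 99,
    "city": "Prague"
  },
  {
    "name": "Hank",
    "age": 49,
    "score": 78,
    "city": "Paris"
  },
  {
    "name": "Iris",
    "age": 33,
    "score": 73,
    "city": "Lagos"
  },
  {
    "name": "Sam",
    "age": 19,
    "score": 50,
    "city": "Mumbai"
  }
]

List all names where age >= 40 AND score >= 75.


Checking both conditions:
  Alice (age=52, score=64) -> no
  Grace (age=56, score=62) -> no
  Wendy (age=63, score=99) -> YES
  Chen (age=39, score=67) -> no
  Bob (age=51, score=68) -> no
  Vic (age=54, score=99) -> YES
  Hank (age=49, score=78) -> YES
  Iris (age=33, score=73) -> no
  Sam (age=19, score=50) -> no


ANSWER: Wendy, Vic, Hank
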